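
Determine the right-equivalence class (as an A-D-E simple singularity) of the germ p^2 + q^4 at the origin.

A_3

The Hessian of f at 0 has rank 1. Corank 1: A-series; mu = 3 gives A_3.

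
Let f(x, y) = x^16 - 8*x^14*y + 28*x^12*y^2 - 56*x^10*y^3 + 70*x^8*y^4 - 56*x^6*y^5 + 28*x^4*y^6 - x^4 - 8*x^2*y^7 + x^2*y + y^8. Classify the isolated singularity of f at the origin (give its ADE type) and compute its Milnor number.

Type D_{9}, Milnor number mu = 9.

The Hessian of f at 0 has rank 0. Corank 2; j^3 = x^2*y has shape L^2 M (L != M), so D-series; mu = 9 gives D_9.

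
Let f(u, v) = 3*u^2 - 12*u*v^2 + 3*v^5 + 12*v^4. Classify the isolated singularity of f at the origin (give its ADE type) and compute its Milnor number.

The Hessian of f at 0 has rank 1. Corank 1: A-series; mu = 4 gives A_4.

Type A4, Milnor number mu = 4.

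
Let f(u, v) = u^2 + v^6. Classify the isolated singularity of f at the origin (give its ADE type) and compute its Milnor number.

Type A5, Milnor number mu = 5.

The Hessian of f at 0 has rank 1. Corank 1: A-series; mu = 5 gives A_5.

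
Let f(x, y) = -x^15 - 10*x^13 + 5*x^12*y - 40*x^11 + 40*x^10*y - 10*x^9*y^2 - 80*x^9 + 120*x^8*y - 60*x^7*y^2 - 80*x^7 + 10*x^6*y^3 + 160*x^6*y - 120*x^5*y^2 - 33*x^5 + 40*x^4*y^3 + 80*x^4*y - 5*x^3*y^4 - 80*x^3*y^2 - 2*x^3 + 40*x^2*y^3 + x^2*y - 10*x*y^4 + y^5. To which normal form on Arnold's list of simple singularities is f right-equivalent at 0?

The Hessian of f at 0 has rank 0. Corank 2; j^3 = -x^2*(2*x - y) has shape L^2 M (L != M), so D-series; mu = 6 gives D_6.

D6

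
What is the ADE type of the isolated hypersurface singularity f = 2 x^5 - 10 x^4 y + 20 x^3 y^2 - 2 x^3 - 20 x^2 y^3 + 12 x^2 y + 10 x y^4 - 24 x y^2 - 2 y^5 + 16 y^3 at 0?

E_{8}

The Hessian of f at 0 has rank 0. Corank 2; j^3 = -2*(x - 2*y)^3 is a perfect cube, so E-series; the 5-jet and mu = 8 give E_8.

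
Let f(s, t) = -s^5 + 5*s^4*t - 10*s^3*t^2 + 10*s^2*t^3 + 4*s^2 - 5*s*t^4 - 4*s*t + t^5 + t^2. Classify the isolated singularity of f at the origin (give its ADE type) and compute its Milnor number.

The Hessian of f at 0 has rank 1. Corank 1: A-series; mu = 4 gives A_4.

Type A_4, Milnor number mu = 4.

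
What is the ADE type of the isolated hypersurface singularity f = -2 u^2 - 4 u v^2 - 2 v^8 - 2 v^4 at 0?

A7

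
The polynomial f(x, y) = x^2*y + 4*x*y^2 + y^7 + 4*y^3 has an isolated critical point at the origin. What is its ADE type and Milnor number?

The Hessian of f at 0 has rank 0. Corank 2; j^3 = y*(x + 2*y)^2 has shape L^2 M (L != M), so D-series; mu = 8 gives D_8.

Type D_{8}, Milnor number mu = 8.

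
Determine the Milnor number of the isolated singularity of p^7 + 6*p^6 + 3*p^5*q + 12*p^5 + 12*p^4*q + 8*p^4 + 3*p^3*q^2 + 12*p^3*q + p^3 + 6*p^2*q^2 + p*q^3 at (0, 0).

The Hessian of f at 0 has rank 0. Corank 2; j^3 = p^3 is a perfect cube, so E-series; the 4-jet and mu = 7 give E_7.

7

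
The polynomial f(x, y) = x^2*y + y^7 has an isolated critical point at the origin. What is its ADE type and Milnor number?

Type D_{8}, Milnor number mu = 8.

The Hessian of f at 0 is [[0, 0], [0, 0]] with rank 0, so corank 2. A Groebner basis of the Jacobian ideal J(f) in C{x,y} is {x^2/7 + y^6, x^3, x*y}; counting standard monomials gives mu = 8. Corank 2; j^3 = x^2*y has shape L^2 M (L != M), so D-series; mu = 8 gives D_8.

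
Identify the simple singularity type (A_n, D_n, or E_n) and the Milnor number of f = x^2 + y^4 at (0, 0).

The Hessian of f at 0 has rank 1. Corank 1: A-series; mu = 3 gives A_3.

Type A3, Milnor number mu = 3.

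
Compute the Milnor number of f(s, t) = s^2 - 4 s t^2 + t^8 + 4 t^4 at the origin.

7

The Hessian of f at 0 has rank 1. Corank 1: A-series; mu = 7 gives A_7.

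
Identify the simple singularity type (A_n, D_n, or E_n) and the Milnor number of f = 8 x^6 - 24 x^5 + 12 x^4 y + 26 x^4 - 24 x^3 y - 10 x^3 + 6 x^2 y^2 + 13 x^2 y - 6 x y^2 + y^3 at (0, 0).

Type D_4, Milnor number mu = 4.

The Hessian of f at 0 has rank 0. Corank 2; j^3 = -(2*x - y)*(5*x^2 - 4*x*y + y^2) splits into three distinct lines over C (the quadratic factor has nonzero discriminant), so D_4.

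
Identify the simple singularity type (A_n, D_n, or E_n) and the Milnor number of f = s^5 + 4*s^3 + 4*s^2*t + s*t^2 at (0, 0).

Type D6, Milnor number mu = 6.

The Hessian of f at 0 has rank 0. Corank 2; j^3 = s*(2*s + t)^2 has shape L^2 M (L != M), so D-series; mu = 6 gives D_6.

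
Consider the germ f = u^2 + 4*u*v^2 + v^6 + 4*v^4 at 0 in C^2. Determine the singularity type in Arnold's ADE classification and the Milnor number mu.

Type A5, Milnor number mu = 5.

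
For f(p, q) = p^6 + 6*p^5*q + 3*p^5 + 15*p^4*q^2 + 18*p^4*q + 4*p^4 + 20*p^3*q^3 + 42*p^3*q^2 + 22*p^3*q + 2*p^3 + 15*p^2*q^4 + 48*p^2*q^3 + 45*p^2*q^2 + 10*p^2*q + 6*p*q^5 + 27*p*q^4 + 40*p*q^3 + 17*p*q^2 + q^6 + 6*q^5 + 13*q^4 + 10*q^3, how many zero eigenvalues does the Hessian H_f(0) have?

2

The Hessian at 0 is [[0, 0], [0, 0]] of rank 0; hence corank 2.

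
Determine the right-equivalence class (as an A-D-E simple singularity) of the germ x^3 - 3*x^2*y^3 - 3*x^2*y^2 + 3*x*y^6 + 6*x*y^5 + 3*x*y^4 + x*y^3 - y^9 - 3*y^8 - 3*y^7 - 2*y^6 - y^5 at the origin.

The Hessian of f at 0 is [[0, 0], [0, 0]] with rank 0, so corank 2. A Groebner basis of the Jacobian ideal J(f) in C{x,y} is {-x^2 + y^4 - y^3/3, x^3, x^2*y + x^2/3 + y^3/9, -x^2 + x*y^2 - y^3/3}; counting standard monomials gives mu = 7. Corank 2; j^3 = x^3 is a perfect cube, so E-series; the 4-jet and mu = 7 give E_7.

E_7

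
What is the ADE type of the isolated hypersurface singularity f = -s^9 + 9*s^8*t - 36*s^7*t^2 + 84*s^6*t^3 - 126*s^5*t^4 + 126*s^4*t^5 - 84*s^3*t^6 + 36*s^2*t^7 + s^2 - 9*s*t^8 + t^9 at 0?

The Hessian of f at 0 is [[2, 0], [0, 0]] with rank 1, so corank 1. A Groebner basis of the Jacobian ideal J(f) in C{s,t} is {t^8, s}; counting standard monomials gives mu = 8. Corank 1: A-series; mu = 8 gives A_8.

A8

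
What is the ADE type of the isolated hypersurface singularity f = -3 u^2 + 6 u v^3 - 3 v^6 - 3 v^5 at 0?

The Hessian of f at 0 is [[-6, 0], [0, 0]] with rank 1, so corank 1. A Groebner basis of the Jacobian ideal J(f) in C{u,v} is {-u + v^3, u^2, u*v}; counting standard monomials gives mu = 4. Corank 1: A-series; mu = 4 gives A_4.

A_4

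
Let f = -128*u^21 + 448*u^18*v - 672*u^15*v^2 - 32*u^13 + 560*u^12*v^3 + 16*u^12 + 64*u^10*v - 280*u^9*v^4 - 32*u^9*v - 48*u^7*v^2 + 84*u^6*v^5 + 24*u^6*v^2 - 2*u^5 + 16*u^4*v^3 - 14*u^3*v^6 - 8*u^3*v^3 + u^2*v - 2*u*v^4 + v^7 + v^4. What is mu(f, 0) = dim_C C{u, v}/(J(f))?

The Hessian of f at 0 is [[0, 0], [0, 0]] with rank 0, so corank 2. A Groebner basis of the Jacobian ideal J(f) in C{u,v} is {u^3, u^2/4 + v^3, u*v}; counting standard monomials gives mu = 5. Corank 2; j^3 = u^2*v has shape L^2 M (L != M), so D-series; mu = 5 gives D_5.

5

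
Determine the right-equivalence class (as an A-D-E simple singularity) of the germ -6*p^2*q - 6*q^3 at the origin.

The Hessian of f at 0 has rank 0. Corank 2; j^3 = -6*q*(p^2 + q^2) splits into three distinct lines over C (the quadratic factor has nonzero discriminant), so D_4.

D_{4}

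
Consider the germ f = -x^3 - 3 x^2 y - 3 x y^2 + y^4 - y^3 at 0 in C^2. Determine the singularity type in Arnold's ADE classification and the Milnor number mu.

Type E_6, Milnor number mu = 6.

The Hessian of f at 0 is [[0, 0], [0, 0]] with rank 0, so corank 2. A Groebner basis of the Jacobian ideal J(f) in C{x,y} is {y^3, x^2 + 2*x*y + y^2}; counting standard monomials gives mu = 6. Corank 2; j^3 = -(x + y)^3 is a perfect cube, so E-series; the 4-jet and mu = 6 give E_6.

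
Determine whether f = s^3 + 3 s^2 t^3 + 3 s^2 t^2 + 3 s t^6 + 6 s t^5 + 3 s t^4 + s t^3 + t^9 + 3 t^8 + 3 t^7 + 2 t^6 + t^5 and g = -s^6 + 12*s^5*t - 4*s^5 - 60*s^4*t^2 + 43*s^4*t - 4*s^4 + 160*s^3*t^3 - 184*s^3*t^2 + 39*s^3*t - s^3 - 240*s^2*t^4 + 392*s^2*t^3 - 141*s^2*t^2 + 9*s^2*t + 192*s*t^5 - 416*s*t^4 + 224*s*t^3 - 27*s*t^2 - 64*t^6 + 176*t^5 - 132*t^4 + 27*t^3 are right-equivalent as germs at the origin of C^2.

Yes.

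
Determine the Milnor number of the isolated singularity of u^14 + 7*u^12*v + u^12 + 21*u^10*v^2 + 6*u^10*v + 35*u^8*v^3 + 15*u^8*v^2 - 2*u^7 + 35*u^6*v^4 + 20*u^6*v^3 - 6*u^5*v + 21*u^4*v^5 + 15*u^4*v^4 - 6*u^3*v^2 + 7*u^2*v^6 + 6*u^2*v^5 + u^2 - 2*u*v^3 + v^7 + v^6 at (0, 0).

The Hessian of f at 0 has rank 1. Corank 1: A-series; mu = 6 gives A_6.

6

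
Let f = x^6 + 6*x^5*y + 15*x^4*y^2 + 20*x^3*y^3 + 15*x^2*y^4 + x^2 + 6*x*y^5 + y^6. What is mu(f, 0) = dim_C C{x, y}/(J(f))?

5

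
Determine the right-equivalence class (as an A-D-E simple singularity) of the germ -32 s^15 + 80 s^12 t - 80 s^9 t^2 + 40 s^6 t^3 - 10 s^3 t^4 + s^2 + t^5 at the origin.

A_{4}

The Hessian of f at 0 has rank 1. Corank 1: A-series; mu = 4 gives A_4.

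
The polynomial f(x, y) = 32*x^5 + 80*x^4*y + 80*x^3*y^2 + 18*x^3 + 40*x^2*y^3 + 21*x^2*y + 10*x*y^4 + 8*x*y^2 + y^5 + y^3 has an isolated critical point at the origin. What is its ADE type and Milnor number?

The Hessian of f at 0 is [[0, 0], [0, 0]] with rank 0, so corank 2. A Groebner basis of the Jacobian ideal J(f) in C{x,y} is {-243*x*y/10 + y^4 - 81*y^2/10, x*y^2 + y^3/3, x^2 + 5*x*y/6 + y^2/6}; counting standard monomials gives mu = 6. Corank 2; j^3 = (2*x + y)*(3*x + y)^2 has shape L^2 M (L != M), so D-series; mu = 6 gives D_6.

Type D_{6}, Milnor number mu = 6.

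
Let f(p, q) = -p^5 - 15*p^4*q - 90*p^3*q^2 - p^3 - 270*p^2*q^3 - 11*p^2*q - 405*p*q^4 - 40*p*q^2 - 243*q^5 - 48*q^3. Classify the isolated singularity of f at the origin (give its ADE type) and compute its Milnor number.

The Hessian of f at 0 has rank 0. Corank 2; j^3 = -(p + 3*q)*(p + 4*q)^2 has shape L^2 M (L != M), so D-series; mu = 6 gives D_6.

Type D_{6}, Milnor number mu = 6.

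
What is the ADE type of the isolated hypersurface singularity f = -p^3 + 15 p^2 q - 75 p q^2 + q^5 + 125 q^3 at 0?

E8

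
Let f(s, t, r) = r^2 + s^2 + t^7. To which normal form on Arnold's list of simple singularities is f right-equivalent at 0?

The Hessian of f at 0 is [[2, 0, 0], [0, 0, 0], [0, 0, 2]] with rank 2, so corank 1. A Groebner basis of the Jacobian ideal J(f) in C{s,t,r} is {t^6, s, r}; counting standard monomials gives mu = 6. Corank 1: A-series; mu = 6 gives A_6.

A_6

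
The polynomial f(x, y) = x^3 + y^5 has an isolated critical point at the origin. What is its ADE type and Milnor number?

The Hessian of f at 0 is [[0, 0], [0, 0]] with rank 0, so corank 2. A Groebner basis of the Jacobian ideal J(f) in C{x,y} is {y^4, x^2}; counting standard monomials gives mu = 8. Corank 2; j^3 = x^3 is a perfect cube, so E-series; the 5-jet and mu = 8 give E_8.

Type E_8, Milnor number mu = 8.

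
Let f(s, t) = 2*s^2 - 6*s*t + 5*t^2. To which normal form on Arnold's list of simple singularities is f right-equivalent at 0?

The Hessian of f at 0 has rank 2. Corank 0: nondegenerate Morse point, so A_1.

A1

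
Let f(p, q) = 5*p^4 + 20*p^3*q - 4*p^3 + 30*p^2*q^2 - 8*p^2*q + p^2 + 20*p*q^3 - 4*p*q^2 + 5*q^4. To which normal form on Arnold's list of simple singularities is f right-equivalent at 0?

The Hessian of f at 0 has rank 1. Corank 1: A-series; mu = 3 gives A_3.

A_{3}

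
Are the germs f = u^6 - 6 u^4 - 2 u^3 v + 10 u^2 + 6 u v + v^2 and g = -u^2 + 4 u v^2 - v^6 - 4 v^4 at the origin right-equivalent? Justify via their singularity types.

No.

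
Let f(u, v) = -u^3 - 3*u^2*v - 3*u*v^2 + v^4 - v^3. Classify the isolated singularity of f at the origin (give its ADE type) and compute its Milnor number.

Type E_{6}, Milnor number mu = 6.

The Hessian of f at 0 has rank 0. Corank 2; j^3 = -(u + v)^3 is a perfect cube, so E-series; the 4-jet and mu = 6 give E_6.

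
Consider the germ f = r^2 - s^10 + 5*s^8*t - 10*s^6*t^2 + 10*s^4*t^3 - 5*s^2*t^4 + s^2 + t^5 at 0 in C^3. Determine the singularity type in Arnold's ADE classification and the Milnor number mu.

Type A_{4}, Milnor number mu = 4.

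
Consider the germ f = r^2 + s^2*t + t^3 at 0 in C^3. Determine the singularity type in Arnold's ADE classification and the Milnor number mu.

The Hessian of f at 0 has rank 1. Corank 2; j^3 = t*(s^2 + t^2) splits into three distinct lines over C (the quadratic factor has nonzero discriminant), so D_4.

Type D_{4}, Milnor number mu = 4.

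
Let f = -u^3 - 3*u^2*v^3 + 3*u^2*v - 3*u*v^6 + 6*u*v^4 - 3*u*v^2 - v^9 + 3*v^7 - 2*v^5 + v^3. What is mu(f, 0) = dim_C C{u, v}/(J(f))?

The Hessian of f at 0 has rank 0. Corank 2; j^3 = -(u - v)^3 is a perfect cube, so E-series; the 5-jet and mu = 8 give E_8.

8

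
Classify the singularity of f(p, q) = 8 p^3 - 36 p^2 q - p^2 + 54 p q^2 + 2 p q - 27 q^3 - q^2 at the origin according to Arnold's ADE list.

A2

The Hessian of f at 0 has rank 1. Corank 1: A-series; mu = 2 gives A_2.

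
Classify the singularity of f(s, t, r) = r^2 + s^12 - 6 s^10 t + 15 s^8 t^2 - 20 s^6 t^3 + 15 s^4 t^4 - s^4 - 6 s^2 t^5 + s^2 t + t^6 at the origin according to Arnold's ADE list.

The Hessian of f at 0 is [[0, 0, 0], [0, 0, 0], [0, 0, 2]] with rank 1, so corank 2. A Groebner basis of the Jacobian ideal J(f) in C{s,t,r} is {s^2/6 + t^5, s^3, s*t, r}; counting standard monomials gives mu = 7. Corank 2; j^3 = s^2*t has shape L^2 M (L != M), so D-series; mu = 7 gives D_7.

D_{7}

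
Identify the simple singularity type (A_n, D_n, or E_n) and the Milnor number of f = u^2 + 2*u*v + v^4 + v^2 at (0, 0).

Type A3, Milnor number mu = 3.

The Hessian of f at 0 is [[2, 2], [2, 2]] with rank 1, so corank 1. A Groebner basis of the Jacobian ideal J(f) in C{u,v} is {v^3, u + v}; counting standard monomials gives mu = 3. Corank 1: A-series; mu = 3 gives A_3.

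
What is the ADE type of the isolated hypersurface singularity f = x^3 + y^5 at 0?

E_{8}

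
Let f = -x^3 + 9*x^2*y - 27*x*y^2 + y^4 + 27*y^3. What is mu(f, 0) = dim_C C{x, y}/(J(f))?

The Hessian of f at 0 is [[0, 0], [0, 0]] with rank 0, so corank 2. A Groebner basis of the Jacobian ideal J(f) in C{x,y} is {y^3, x^2 - 6*x*y + 9*y^2}; counting standard monomials gives mu = 6. Corank 2; j^3 = -(x - 3*y)^3 is a perfect cube, so E-series; the 4-jet and mu = 6 give E_6.

6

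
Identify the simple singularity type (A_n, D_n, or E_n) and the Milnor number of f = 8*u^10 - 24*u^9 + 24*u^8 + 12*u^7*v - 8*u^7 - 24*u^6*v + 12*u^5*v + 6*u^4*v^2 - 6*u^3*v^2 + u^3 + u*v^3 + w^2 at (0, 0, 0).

Type E_{7}, Milnor number mu = 7.

The Hessian of f at 0 has rank 1. Corank 2; j^3 = u^3 is a perfect cube, so E-series; the 4-jet and mu = 7 give E_7.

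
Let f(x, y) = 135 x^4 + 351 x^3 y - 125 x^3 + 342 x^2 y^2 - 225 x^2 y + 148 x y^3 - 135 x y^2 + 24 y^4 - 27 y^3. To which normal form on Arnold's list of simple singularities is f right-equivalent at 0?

E7

The Hessian of f at 0 has rank 0. Corank 2; j^3 = -(5*x + 3*y)^3 is a perfect cube, so E-series; the 4-jet and mu = 7 give E_7.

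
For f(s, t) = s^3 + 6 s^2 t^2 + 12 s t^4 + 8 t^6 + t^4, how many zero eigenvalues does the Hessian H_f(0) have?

Hessian at 0 has rank 0.

2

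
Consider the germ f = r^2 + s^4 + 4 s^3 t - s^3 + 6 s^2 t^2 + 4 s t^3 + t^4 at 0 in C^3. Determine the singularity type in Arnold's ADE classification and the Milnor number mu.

The Hessian of f at 0 has rank 1. Corank 2; j^3 = -s^3 is a perfect cube, so E-series; the 4-jet and mu = 6 give E_6.

Type E_6, Milnor number mu = 6.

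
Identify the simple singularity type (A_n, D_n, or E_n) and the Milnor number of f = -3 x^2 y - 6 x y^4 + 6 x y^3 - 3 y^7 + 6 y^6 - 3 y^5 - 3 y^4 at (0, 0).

Type D_{5}, Milnor number mu = 5.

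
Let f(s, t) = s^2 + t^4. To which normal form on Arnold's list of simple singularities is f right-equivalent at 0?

A3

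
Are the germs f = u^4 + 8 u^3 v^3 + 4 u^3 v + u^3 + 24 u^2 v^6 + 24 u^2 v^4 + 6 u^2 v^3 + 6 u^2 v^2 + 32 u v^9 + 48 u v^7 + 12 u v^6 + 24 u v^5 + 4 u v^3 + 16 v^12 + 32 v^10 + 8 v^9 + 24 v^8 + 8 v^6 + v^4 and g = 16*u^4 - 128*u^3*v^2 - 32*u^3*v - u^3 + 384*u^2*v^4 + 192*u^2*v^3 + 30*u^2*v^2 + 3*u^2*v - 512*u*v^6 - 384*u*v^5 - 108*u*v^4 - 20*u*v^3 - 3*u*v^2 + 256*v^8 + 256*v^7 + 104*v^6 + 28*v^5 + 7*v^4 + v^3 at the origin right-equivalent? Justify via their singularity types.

Yes.

The Hessian of f at 0 is [[0, 0], [0, 0]] with rank 0, so corank 2. A Groebner basis of the Jacobian ideal J(f) in C{u,v} is {v^4, u*v^2 + v^3/3, u^2}; counting standard monomials gives mu = 6. Corank 2; j^3 = u^3 is a perfect cube, so E-series; the 4-jet and mu = 6 give E_6. The Hessian of g at 0 is [[0, 0], [0, 0]] with rank 0, so corank 2. A Groebner basis of the Jacobian ideal J(g) in C{u,v} is {u^3 + 3*u^2/4 - 3*u*v/2 + 3*v^2/4, u^2*v + u^2 - 2*u*v + v^2, 5*u^2/4 + u*v^2 - 5*u*v/2 + 5*v^2/4, 3*u^2/2 - 3*u*v + v^3 + 3*v^2/2}; counting standard monomials gives mu = 6. Corank 2; j^3 = -(u - v)^3 is a perfect cube, so E-series; the 4-jet and mu = 6 give E_6. Both have type E_6, hence right-equivalent.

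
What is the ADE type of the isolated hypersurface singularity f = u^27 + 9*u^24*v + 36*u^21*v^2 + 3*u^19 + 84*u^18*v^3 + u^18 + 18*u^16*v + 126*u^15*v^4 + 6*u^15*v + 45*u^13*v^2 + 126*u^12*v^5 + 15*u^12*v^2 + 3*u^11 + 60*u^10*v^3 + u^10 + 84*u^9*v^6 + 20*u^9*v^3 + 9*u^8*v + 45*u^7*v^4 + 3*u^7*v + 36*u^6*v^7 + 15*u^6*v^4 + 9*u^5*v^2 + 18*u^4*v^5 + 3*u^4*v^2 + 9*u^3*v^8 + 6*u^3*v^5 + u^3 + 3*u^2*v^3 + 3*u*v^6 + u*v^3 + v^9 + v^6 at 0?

E7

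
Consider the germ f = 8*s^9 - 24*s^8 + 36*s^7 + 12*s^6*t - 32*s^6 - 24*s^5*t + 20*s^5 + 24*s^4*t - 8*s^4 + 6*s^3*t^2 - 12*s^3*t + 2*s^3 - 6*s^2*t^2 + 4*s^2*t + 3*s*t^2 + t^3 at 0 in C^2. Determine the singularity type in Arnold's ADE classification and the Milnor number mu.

Type D_4, Milnor number mu = 4.

The Hessian of f at 0 is [[0, 0], [0, 0]] with rank 0, so corank 2. A Groebner basis of the Jacobian ideal J(f) in C{s,t} is {t^3, s^2 - 3*t^2/2, s*t + 3*t^2/2}; counting standard monomials gives mu = 4. Corank 2; j^3 = (s + t)*(2*s^2 + 2*s*t + t^2) splits into three distinct lines over C (the quadratic factor has nonzero discriminant), so D_4.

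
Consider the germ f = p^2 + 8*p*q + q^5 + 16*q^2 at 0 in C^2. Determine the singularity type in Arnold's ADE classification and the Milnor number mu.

The Hessian of f at 0 is [[2, 8], [8, 32]] with rank 1, so corank 1. A Groebner basis of the Jacobian ideal J(f) in C{p,q} is {q^4, p + 4*q}; counting standard monomials gives mu = 4. Corank 1: A-series; mu = 4 gives A_4.

Type A4, Milnor number mu = 4.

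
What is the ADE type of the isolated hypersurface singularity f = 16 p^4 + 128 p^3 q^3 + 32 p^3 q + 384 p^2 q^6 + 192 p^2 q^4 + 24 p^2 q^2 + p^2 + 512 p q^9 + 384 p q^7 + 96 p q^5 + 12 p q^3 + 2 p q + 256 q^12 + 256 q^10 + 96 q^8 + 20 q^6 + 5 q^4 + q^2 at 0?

The Hessian of f at 0 has rank 1. Corank 1: A-series; mu = 3 gives A_3.

A_{3}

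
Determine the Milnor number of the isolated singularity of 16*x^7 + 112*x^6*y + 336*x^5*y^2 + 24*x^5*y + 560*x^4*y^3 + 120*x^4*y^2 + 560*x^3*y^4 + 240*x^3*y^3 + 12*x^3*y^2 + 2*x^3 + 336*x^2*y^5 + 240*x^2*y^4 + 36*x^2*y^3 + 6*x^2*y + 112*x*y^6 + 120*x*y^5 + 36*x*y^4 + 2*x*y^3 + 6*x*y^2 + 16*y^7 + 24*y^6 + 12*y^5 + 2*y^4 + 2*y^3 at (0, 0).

7

The Hessian of f at 0 has rank 0. Corank 2; j^3 = 2*(x + y)^3 is a perfect cube, so E-series; the 4-jet and mu = 7 give E_7.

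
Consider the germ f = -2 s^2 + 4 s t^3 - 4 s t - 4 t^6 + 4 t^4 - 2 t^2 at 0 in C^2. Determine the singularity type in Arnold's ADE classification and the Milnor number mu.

The Hessian of f at 0 has rank 1. Corank 1: A-series; mu = 5 gives A_5.

Type A_5, Milnor number mu = 5.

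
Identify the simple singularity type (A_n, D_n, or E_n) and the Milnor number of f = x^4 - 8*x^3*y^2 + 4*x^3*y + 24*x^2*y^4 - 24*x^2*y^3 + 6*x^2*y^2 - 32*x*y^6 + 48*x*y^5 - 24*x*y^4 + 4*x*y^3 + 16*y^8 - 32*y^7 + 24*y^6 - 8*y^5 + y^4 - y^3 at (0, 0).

Type E_6, Milnor number mu = 6.

The Hessian of f at 0 has rank 0. Corank 2; j^3 = -y^3 is a perfect cube, so E-series; the 4-jet and mu = 6 give E_6.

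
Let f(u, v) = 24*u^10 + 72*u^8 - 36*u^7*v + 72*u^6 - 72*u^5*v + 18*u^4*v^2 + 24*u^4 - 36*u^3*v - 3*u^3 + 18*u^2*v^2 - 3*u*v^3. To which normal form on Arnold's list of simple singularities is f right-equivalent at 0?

The Hessian of f at 0 has rank 0. Corank 2; j^3 = -3*u^3 is a perfect cube, so E-series; the 4-jet and mu = 7 give E_7.

E_7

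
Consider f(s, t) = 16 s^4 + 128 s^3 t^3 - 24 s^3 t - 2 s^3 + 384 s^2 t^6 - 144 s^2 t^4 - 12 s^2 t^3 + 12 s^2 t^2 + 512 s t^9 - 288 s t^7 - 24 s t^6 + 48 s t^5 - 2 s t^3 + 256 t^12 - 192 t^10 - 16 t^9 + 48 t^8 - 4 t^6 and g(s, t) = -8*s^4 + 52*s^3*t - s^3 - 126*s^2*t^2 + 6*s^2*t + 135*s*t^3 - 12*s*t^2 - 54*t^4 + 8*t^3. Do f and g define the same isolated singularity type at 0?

Yes.

The Hessian of f at 0 is [[0, 0], [0, 0]] with rank 0, so corank 2. A Groebner basis of the Jacobian ideal J(f) in C{s,t} is {3*s^2/4 + t^4 + t^3/4, s^3, s^2*t - s^2/4 - t^3/12, -s^2 + s*t^2 - t^3/3}; counting standard monomials gives mu = 7. Corank 2; j^3 = -2*s^3 is a perfect cube, so E-series; the 4-jet and mu = 7 give E_7. The Hessian of g at 0 is [[0, 0], [0, 0]] with rank 0, so corank 2. A Groebner basis of the Jacobian ideal J(g) in C{s,t} is {3*s^2/4 - 3*s*t + t^4 + t^3/4 + 3*t^2, s^3 + 21*s^2/2 - 42*s*t - 9*t^3/2 + 42*t^2, s^2*t + 15*s^2/4 - 15*s*t - 11*t^3/4 + 15*t^2, s^2 + s*t^2 - 4*s*t - 5*t^3/3 + 4*t^2}; counting standard monomials gives mu = 7. Corank 2; j^3 = -(s - 2*t)^3 is a perfect cube, so E-series; the 4-jet and mu = 7 give E_7. Both have type E_7, hence right-equivalent.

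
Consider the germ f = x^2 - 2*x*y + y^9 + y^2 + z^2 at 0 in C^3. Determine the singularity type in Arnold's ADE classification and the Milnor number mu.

Type A8, Milnor number mu = 8.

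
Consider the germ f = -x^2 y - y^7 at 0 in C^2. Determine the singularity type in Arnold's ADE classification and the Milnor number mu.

Type D8, Milnor number mu = 8.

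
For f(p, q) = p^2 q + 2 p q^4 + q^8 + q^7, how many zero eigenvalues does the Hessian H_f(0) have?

Hessian at 0 has rank 0.

2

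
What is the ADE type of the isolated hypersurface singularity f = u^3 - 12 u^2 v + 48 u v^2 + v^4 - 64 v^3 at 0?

The Hessian of f at 0 has rank 0. Corank 2; j^3 = (u - 4*v)^3 is a perfect cube, so E-series; the 4-jet and mu = 6 give E_6.

E_{6}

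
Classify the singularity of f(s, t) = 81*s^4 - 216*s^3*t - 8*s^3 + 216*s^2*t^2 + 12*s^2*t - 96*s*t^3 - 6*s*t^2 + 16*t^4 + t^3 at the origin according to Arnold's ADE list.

The Hessian of f at 0 is [[0, 0], [0, 0]] with rank 0, so corank 2. A Groebner basis of the Jacobian ideal J(f) in C{s,t} is {t^4, s*t^2 - 5*t^3/9, s^2 - s*t + t^2/4}; counting standard monomials gives mu = 6. Corank 2; j^3 = -(2*s - t)^3 is a perfect cube, so E-series; the 4-jet and mu = 6 give E_6.

E6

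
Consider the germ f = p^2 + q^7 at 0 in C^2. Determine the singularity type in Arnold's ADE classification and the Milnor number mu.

Type A6, Milnor number mu = 6.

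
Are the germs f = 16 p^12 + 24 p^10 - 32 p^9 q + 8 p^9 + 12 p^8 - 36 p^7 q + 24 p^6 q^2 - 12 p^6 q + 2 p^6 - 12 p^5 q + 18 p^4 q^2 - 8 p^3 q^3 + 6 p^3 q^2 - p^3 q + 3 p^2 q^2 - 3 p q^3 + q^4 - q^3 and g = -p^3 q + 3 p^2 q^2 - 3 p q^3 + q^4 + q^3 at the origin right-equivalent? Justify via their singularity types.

Yes.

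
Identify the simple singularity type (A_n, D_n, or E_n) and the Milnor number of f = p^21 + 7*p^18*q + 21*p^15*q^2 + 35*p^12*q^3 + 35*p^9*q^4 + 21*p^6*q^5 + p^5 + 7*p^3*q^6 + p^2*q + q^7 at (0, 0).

Type D_{8}, Milnor number mu = 8.

The Hessian of f at 0 is [[0, 0], [0, 0]] with rank 0, so corank 2. A Groebner basis of the Jacobian ideal J(f) in C{p,q} is {p^2/7 + q^6, p^3, p*q}; counting standard monomials gives mu = 8. Corank 2; j^3 = p^2*q has shape L^2 M (L != M), so D-series; mu = 8 gives D_8.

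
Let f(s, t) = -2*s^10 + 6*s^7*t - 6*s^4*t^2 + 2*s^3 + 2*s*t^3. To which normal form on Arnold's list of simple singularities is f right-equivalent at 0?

The Hessian of f at 0 has rank 0. Corank 2; j^3 = 2*s^3 is a perfect cube, so E-series; the 4-jet and mu = 7 give E_7.

E7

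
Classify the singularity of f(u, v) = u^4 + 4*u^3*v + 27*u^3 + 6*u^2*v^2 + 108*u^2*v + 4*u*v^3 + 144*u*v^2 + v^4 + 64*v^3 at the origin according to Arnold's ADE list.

The Hessian of f at 0 has rank 0. Corank 2; j^3 = (3*u + 4*v)^3 is a perfect cube, so E-series; the 4-jet and mu = 6 give E_6.

E_{6}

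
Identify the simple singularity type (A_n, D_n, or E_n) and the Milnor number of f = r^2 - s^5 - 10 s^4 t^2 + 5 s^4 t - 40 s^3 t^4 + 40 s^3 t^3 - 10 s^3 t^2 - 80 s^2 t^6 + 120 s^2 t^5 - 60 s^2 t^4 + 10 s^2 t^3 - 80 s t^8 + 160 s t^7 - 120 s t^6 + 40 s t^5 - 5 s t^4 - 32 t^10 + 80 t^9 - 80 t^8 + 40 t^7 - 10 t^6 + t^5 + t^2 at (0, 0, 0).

The Hessian of f at 0 has rank 2. Corank 1: A-series; mu = 4 gives A_4.

Type A_4, Milnor number mu = 4.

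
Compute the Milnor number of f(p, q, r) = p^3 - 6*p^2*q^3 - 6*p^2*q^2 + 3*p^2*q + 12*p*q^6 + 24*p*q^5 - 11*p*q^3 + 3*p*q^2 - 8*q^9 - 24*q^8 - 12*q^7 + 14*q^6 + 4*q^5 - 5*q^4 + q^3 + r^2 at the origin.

The Hessian of f at 0 has rank 1. Corank 2; j^3 = (p + q)^3 is a perfect cube, so E-series; the 4-jet and mu = 7 give E_7.

7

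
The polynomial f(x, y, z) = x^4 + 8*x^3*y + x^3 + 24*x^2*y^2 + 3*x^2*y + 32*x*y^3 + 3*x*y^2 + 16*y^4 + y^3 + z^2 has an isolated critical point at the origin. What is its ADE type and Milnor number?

The Hessian of f at 0 is [[0, 0, 0], [0, 0, 0], [0, 0, 2]] with rank 1, so corank 2. A Groebner basis of the Jacobian ideal J(f) in C{x,y,z} is {y^4, x*y^2 + 4*y^3/3, x^2 + 2*x*y + y^2, z}; counting standard monomials gives mu = 6. Corank 2; j^3 = (x + y)^3 is a perfect cube, so E-series; the 4-jet and mu = 6 give E_6.

Type E6, Milnor number mu = 6.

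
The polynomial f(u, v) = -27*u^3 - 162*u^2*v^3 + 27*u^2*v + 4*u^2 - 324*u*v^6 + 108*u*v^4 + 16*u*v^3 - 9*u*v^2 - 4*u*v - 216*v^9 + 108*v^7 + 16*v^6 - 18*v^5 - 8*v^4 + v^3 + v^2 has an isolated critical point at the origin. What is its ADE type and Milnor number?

Type A_2, Milnor number mu = 2.

The Hessian of f at 0 has rank 1. Corank 1: A-series; mu = 2 gives A_2.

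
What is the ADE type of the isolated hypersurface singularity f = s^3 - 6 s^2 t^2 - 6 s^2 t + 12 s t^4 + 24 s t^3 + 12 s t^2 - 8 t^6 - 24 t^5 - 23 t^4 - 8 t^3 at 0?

E_6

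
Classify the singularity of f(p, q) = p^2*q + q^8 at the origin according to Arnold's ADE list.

The Hessian of f at 0 is [[0, 0], [0, 0]] with rank 0, so corank 2. A Groebner basis of the Jacobian ideal J(f) in C{p,q} is {p^2/8 + q^7, p^3, p*q}; counting standard monomials gives mu = 9. Corank 2; j^3 = p^2*q has shape L^2 M (L != M), so D-series; mu = 9 gives D_9.

D_{9}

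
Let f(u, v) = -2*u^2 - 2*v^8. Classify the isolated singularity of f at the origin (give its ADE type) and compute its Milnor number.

Type A_7, Milnor number mu = 7.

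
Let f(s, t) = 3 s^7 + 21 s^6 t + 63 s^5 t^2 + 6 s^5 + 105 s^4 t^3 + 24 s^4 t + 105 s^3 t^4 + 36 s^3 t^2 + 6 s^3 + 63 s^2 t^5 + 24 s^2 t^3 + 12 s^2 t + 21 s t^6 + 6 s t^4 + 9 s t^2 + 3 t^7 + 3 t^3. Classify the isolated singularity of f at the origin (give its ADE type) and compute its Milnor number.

The Hessian of f at 0 is [[0, 0], [0, 0]] with rank 0, so corank 2. A Groebner basis of the Jacobian ideal J(f) in C{s,t} is {t^3, s^2 - 3*t^2/2, s*t + 3*t^2/2}; counting standard monomials gives mu = 4. Corank 2; j^3 = 3*(s + t)*(2*s^2 + 2*s*t + t^2) splits into three distinct lines over C (the quadratic factor has nonzero discriminant), so D_4.

Type D4, Milnor number mu = 4.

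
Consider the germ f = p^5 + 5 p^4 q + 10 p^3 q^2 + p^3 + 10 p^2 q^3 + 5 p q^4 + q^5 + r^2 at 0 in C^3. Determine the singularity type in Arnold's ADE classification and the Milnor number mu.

Type E_{8}, Milnor number mu = 8.

The Hessian of f at 0 has rank 1. Corank 2; j^3 = p^3 is a perfect cube, so E-series; the 5-jet and mu = 8 give E_8.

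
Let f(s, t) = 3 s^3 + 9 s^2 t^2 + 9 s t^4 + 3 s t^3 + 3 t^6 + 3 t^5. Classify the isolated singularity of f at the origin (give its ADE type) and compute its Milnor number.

Type E7, Milnor number mu = 7.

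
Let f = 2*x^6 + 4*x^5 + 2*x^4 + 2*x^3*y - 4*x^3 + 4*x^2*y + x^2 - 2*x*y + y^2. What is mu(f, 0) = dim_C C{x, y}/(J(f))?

5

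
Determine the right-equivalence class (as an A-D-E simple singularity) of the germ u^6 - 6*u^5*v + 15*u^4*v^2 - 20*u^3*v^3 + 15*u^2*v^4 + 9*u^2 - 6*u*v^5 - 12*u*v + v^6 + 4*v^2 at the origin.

A_5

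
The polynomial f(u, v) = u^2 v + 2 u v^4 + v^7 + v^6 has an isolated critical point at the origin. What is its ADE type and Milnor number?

The Hessian of f at 0 is [[0, 0], [0, 0]] with rank 0, so corank 2. A Groebner basis of the Jacobian ideal J(f) in C{u,v} is {u*v + v^4, u^3, u^2*v, -u^2/6 + u*v^2}; counting standard monomials gives mu = 7. Corank 2; j^3 = u^2*v has shape L^2 M (L != M), so D-series; mu = 7 gives D_7.

Type D_7, Milnor number mu = 7.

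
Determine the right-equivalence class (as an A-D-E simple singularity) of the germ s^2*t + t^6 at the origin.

D7

The Hessian of f at 0 has rank 0. Corank 2; j^3 = s^2*t has shape L^2 M (L != M), so D-series; mu = 7 gives D_7.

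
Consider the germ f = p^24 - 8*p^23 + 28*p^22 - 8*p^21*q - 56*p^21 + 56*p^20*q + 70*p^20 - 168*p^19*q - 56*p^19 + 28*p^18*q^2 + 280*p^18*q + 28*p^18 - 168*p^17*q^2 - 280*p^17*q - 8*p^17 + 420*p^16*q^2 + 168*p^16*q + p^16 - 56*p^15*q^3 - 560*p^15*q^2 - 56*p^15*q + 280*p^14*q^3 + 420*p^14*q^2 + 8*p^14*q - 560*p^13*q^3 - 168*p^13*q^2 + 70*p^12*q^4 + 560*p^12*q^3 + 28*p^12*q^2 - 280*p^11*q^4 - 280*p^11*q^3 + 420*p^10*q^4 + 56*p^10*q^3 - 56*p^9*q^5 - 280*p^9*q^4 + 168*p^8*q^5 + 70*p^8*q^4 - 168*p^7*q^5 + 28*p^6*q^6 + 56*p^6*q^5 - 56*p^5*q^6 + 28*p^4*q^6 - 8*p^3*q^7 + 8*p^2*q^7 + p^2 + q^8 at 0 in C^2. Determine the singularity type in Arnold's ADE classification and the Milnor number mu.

Type A_7, Milnor number mu = 7.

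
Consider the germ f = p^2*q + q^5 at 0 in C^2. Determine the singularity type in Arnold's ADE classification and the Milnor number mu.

Type D_{6}, Milnor number mu = 6.

The Hessian of f at 0 is [[0, 0], [0, 0]] with rank 0, so corank 2. A Groebner basis of the Jacobian ideal J(f) in C{p,q} is {p^2/5 + q^4, p^3, p*q}; counting standard monomials gives mu = 6. Corank 2; j^3 = p^2*q has shape L^2 M (L != M), so D-series; mu = 6 gives D_6.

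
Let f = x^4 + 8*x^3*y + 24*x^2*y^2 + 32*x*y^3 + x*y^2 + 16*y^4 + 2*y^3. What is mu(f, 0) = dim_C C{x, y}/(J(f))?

5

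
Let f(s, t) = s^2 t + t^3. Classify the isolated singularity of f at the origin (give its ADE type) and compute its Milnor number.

Type D_4, Milnor number mu = 4.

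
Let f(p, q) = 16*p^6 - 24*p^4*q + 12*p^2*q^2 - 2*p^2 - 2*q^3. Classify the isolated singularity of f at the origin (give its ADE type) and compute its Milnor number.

Type A_{2}, Milnor number mu = 2.

The Hessian of f at 0 has rank 1. Corank 1: A-series; mu = 2 gives A_2.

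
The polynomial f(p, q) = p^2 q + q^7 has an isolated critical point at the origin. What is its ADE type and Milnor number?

Type D_{8}, Milnor number mu = 8.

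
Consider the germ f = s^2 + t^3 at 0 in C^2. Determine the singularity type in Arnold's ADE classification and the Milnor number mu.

The Hessian of f at 0 has rank 1. Corank 1: A-series; mu = 2 gives A_2.

Type A2, Milnor number mu = 2.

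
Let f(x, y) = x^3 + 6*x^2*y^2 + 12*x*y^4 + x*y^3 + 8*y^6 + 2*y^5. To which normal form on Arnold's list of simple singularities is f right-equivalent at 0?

E_7

The Hessian of f at 0 has rank 0. Corank 2; j^3 = x^3 is a perfect cube, so E-series; the 4-jet and mu = 7 give E_7.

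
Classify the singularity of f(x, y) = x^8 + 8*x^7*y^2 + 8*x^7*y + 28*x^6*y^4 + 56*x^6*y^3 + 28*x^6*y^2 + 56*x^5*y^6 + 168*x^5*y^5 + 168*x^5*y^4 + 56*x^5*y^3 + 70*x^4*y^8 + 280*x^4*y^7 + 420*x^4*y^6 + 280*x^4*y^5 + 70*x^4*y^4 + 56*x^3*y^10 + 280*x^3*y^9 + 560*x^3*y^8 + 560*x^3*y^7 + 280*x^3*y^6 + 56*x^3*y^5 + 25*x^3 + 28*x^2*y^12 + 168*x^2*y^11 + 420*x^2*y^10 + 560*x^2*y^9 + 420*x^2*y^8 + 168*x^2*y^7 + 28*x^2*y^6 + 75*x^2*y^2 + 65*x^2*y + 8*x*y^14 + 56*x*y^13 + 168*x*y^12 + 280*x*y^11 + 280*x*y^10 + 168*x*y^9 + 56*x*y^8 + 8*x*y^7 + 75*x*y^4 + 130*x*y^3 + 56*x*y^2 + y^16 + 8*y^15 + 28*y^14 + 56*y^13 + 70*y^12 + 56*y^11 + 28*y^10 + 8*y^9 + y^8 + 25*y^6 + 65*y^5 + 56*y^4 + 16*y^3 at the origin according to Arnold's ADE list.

D9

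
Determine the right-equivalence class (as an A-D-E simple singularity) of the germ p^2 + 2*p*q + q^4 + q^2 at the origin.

The Hessian of f at 0 has rank 1. Corank 1: A-series; mu = 3 gives A_3.

A3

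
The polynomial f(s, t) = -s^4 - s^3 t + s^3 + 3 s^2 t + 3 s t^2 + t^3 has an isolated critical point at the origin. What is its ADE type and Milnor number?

The Hessian of f at 0 has rank 0. Corank 2; j^3 = (s + t)^3 is a perfect cube, so E-series; the 4-jet and mu = 7 give E_7.

Type E_{7}, Milnor number mu = 7.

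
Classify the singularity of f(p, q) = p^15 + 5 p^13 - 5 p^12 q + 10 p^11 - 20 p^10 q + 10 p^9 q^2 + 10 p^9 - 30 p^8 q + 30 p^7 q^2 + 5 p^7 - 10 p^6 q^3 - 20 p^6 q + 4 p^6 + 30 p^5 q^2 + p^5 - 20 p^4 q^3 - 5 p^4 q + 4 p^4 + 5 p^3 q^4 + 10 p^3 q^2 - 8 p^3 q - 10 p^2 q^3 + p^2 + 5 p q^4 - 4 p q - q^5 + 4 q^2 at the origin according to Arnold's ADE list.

A_4

The Hessian of f at 0 is [[2, -4], [-4, 8]] with rank 1, so corank 1. A Groebner basis of the Jacobian ideal J(f) in C{p,q} is {p/16 + q^3 - q/8, p^2 - 4*q^2, p*q - 2*q^2}; counting standard monomials gives mu = 4. Corank 1: A-series; mu = 4 gives A_4.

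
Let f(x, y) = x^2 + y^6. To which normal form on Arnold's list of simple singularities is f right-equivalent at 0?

A_{5}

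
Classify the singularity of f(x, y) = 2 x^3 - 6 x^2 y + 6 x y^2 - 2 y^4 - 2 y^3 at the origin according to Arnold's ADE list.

The Hessian of f at 0 has rank 0. Corank 2; j^3 = 2*(x - y)^3 is a perfect cube, so E-series; the 4-jet and mu = 6 give E_6.

E6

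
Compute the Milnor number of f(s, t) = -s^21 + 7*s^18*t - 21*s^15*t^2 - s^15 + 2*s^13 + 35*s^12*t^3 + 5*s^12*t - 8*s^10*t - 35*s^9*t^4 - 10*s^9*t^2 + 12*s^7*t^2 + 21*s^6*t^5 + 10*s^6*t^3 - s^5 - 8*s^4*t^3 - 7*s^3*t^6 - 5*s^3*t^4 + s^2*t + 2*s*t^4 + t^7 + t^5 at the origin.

6

The Hessian of f at 0 has rank 0. Corank 2; j^3 = s^2*t has shape L^2 M (L != M), so D-series; mu = 6 gives D_6.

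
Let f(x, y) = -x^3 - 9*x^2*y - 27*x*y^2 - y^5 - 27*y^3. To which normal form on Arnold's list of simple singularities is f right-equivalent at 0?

E_8

The Hessian of f at 0 has rank 0. Corank 2; j^3 = -(x + 3*y)^3 is a perfect cube, so E-series; the 5-jet and mu = 8 give E_8.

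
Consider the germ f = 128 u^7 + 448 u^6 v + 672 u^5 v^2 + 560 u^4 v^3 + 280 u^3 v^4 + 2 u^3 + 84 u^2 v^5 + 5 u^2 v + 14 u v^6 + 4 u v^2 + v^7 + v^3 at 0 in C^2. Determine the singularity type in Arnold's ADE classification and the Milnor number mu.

Type D_{8}, Milnor number mu = 8.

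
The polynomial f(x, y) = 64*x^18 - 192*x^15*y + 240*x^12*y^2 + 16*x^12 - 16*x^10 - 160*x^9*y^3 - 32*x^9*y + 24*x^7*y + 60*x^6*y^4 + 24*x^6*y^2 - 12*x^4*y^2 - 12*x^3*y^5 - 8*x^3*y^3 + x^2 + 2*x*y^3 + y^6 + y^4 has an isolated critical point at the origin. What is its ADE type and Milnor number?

The Hessian of f at 0 has rank 1. Corank 1: A-series; mu = 3 gives A_3.

Type A3, Milnor number mu = 3.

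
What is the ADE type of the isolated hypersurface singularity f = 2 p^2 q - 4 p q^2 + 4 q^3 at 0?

The Hessian of f at 0 is [[0, 0], [0, 0]] with rank 0, so corank 2. A Groebner basis of the Jacobian ideal J(f) in C{p,q} is {q^3, p^2 + 2*q^2, p*q - q^2}; counting standard monomials gives mu = 4. Corank 2; j^3 = 2*q*(p^2 - 2*p*q + 2*q^2) splits into three distinct lines over C (the quadratic factor has nonzero discriminant), so D_4.

D_4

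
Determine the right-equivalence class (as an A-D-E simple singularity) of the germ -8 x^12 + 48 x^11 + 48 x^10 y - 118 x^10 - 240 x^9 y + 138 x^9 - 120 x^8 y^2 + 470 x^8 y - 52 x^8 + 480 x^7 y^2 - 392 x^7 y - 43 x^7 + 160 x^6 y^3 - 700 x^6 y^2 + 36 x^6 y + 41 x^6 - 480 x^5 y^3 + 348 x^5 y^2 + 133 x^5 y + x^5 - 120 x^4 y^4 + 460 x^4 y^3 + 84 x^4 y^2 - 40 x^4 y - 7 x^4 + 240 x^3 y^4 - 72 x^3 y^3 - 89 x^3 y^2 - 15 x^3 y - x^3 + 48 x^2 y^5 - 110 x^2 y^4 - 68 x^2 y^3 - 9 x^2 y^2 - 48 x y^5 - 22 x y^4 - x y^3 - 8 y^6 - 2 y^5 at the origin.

The Hessian of f at 0 has rank 0. Corank 2; j^3 = -x^3 is a perfect cube, so E-series; the 4-jet and mu = 7 give E_7.

E7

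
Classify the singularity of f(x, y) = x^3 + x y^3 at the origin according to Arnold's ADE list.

The Hessian of f at 0 has rank 0. Corank 2; j^3 = x^3 is a perfect cube, so E-series; the 4-jet and mu = 7 give E_7.

E_7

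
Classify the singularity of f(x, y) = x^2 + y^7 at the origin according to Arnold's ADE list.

A_{6}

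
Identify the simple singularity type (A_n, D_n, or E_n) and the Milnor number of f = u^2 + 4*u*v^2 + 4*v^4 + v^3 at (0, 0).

Type A_2, Milnor number mu = 2.

The Hessian of f at 0 has rank 1. Corank 1: A-series; mu = 2 gives A_2.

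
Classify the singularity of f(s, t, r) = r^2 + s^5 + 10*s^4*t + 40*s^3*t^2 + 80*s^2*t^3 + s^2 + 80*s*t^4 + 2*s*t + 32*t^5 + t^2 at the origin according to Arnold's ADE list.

A4

The Hessian of f at 0 has rank 2. Corank 1: A-series; mu = 4 gives A_4.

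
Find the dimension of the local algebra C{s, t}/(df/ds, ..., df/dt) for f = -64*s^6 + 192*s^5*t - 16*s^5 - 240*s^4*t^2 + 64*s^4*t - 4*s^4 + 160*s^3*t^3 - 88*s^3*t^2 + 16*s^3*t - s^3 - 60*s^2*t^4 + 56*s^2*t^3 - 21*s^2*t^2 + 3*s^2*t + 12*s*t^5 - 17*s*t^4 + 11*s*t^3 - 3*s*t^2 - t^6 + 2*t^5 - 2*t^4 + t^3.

7

The Hessian of f at 0 has rank 0. Corank 2; j^3 = -(s - t)^3 is a perfect cube, so E-series; the 4-jet and mu = 7 give E_7.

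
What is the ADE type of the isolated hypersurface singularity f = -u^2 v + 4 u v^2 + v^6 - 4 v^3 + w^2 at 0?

D7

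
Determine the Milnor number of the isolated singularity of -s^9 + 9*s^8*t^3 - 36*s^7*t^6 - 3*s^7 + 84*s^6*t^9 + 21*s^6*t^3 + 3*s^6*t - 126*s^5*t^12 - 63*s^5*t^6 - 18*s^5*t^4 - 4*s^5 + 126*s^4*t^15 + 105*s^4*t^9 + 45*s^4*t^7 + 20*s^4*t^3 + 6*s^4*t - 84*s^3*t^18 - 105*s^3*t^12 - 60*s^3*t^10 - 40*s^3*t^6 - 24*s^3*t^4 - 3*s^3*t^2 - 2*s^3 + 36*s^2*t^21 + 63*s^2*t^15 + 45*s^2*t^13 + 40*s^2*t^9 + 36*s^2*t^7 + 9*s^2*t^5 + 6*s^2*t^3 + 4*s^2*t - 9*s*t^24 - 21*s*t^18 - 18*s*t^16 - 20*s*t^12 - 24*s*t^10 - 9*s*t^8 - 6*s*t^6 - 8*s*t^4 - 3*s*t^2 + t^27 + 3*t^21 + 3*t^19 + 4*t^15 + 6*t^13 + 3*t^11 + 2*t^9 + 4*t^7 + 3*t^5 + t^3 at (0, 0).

4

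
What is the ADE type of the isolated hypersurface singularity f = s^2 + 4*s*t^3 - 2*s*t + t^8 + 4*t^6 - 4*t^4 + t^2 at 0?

A_{7}

The Hessian of f at 0 has rank 1. Corank 1: A-series; mu = 7 gives A_7.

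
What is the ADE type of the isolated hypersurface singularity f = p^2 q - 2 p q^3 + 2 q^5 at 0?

The Hessian of f at 0 is [[0, 0], [0, 0]] with rank 0, so corank 2. A Groebner basis of the Jacobian ideal J(f) in C{p,q} is {p^3, p^2*q, p^2/4 + p*q^2, -p*q + q^3}; counting standard monomials gives mu = 6. Corank 2; j^3 = p^2*q has shape L^2 M (L != M), so D-series; mu = 6 gives D_6.

D_6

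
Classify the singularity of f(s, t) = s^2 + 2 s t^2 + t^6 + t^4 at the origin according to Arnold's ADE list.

A_5

The Hessian of f at 0 has rank 1. Corank 1: A-series; mu = 5 gives A_5.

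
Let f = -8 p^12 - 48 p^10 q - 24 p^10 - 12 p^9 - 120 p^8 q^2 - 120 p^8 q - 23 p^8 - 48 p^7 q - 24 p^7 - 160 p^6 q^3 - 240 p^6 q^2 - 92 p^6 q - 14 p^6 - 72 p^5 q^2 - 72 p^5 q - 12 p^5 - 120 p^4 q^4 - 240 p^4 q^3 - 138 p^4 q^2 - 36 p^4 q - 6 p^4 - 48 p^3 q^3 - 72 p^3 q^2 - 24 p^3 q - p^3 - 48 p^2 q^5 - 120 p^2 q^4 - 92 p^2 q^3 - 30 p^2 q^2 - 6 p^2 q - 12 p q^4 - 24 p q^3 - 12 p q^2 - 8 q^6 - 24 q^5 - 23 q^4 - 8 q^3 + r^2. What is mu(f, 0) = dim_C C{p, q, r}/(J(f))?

The Hessian of f at 0 is [[0, 0, 0], [0, 0, 0], [0, 0, 2]] with rank 1, so corank 2. A Groebner basis of the Jacobian ideal J(f) in C{p,q,r} is {p^3 + 3*p^2/5 + 12*p*q/5 + 12*q^2/5, p^2*q - p^2/5 - 4*p*q/5 - 4*q^2/5, p^2/20 + p*q^2 + p*q/5 + q^2/5, q^3, r}; counting standard monomials gives mu = 6. Corank 2; j^3 = -(p + 2*q)^3 is a perfect cube, so E-series; the 4-jet and mu = 6 give E_6.

6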